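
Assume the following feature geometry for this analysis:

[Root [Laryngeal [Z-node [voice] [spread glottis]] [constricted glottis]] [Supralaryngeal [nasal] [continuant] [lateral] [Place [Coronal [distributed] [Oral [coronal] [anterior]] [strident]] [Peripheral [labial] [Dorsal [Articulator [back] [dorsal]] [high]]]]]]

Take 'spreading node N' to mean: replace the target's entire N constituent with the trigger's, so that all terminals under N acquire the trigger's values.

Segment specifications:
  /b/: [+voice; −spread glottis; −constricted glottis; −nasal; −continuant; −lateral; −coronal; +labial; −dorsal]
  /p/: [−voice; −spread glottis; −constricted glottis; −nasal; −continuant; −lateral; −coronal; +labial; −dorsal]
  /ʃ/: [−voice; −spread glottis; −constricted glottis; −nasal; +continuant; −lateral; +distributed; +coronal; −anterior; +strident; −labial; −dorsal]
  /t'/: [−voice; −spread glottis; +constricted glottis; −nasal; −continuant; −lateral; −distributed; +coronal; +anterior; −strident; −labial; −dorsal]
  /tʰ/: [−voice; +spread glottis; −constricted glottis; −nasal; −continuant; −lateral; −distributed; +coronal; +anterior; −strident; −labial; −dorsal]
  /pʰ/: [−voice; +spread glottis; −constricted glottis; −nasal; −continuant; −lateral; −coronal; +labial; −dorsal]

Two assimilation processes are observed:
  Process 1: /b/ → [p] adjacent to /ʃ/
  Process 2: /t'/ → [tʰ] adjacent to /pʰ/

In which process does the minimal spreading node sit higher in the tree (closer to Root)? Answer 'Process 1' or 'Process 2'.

Process 2

Process 1: the feature that changes is [voice]; the minimal node is [voice] (depth 3).
Process 2: the features that change are [spread glottis], [constricted glottis]; the minimal node is Laryngeal (depth 1).
Laryngeal (depth 1) sits above [voice] (depth 3), making Process 2 the one with the higher spreading node.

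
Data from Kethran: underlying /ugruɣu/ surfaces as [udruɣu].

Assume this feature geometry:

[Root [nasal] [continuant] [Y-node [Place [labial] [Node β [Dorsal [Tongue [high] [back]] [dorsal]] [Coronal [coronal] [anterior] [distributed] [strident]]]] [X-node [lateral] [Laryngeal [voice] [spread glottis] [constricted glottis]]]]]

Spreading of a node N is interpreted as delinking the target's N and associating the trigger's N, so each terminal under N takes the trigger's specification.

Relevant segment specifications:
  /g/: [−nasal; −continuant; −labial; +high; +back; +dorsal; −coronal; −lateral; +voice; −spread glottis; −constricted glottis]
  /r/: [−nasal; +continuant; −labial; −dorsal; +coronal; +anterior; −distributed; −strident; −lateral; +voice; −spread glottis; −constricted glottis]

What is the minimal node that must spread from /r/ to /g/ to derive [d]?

Comparing /g/ with its surface form [d], the features that change are [coronal], [anterior], [distributed], [strident], [dorsal], [high], [back].
In this geometry the lowest node dominating all of them is Node β: every daughter of Node β dominates only a proper subset, so no lower node suffices.
Delinking /g/'s Node β and associating /r/'s Node β gives precisely the feature bundle of [d].
[continuant], a feature on which the two segments disagree outside Node β, is unchanged — nothing dominating it spread, and Node β is the minimal sufficient constituent.

Node β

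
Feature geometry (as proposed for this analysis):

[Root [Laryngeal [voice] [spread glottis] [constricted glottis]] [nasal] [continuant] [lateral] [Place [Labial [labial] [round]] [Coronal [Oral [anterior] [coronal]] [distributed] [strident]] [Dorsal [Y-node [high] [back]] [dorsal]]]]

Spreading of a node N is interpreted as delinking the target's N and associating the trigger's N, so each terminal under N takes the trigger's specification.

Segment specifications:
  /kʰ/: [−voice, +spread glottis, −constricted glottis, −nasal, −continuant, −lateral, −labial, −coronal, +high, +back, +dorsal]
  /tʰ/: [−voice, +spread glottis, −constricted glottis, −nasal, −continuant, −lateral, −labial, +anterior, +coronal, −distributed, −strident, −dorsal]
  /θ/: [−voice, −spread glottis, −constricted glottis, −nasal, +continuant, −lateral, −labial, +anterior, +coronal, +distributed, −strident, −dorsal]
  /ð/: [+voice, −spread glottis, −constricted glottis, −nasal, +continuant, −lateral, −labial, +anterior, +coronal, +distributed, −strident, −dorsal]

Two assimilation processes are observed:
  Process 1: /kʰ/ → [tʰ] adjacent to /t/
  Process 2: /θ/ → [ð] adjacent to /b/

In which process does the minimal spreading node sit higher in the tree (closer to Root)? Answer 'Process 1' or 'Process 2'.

Process 1

In Process 1, [coronal], [anterior], [distributed], [strident], [dorsal], [high], [back] change, so the minimal spreading node is Place at depth 1.
Process 2: the feature that changes is [voice]; the minimal node is [voice] (depth 2).
Place (depth 1) sits above [voice] (depth 2), making Process 1 the one with the higher spreading node.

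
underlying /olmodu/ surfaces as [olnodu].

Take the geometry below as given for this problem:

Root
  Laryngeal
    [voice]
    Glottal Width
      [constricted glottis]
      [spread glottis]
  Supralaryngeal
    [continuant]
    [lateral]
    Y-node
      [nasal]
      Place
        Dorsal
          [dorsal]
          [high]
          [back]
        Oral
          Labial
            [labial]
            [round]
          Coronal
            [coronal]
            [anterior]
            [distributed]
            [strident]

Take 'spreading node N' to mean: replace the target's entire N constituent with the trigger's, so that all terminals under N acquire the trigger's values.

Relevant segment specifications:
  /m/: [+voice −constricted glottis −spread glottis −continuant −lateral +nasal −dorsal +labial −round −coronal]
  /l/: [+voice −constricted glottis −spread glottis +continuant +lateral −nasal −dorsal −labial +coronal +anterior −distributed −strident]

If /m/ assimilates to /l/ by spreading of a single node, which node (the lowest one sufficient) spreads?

/m/ and [n] differ in [labial], [round], [coronal], [anterior], [distributed], [strident]; every other specified feature is identical.
These terminals are all dominated by Oral, and no proper subconstituent of Oral covers them all; Oral is their lowest common ancestor.
Delinking /m/'s Oral and associating /l/'s Oral gives precisely the feature bundle of [n].
[nasal], [lateral] stay as in /m/ although /l/ differs there, so no node dominating them spread; among the remaining candidates Oral is the lowest that derives the output.

Oral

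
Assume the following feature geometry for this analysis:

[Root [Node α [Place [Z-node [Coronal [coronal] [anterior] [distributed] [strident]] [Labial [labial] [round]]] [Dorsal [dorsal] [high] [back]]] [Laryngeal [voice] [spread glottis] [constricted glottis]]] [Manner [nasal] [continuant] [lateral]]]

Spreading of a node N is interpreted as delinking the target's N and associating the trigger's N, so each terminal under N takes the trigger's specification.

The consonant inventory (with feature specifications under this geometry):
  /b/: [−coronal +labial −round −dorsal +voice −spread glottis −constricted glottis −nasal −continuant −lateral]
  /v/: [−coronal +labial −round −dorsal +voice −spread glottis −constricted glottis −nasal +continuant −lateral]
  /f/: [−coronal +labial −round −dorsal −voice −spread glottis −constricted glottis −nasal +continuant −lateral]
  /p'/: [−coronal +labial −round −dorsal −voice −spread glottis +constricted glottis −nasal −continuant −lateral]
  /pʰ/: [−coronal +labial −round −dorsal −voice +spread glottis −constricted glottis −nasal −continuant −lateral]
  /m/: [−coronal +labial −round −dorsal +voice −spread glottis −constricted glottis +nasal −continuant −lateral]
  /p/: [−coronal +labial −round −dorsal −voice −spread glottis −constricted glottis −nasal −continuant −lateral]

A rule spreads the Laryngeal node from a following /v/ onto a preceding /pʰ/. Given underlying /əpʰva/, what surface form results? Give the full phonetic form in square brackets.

[əbva]

Terminals under Laryngeal in this geometry: [voice], [spread glottis], [constricted glottis].
After delinking /pʰ/'s Laryngeal and linking /v/'s, the affected terminals become [+voice], [−spread glottis], [−constricted glottis]; [coronal], [labial], [round], … (outside Laryngeal) are retained from /pʰ/.
The resulting bundle matches /b/ in the inventory; substituting it for /pʰ/ gives [əbva].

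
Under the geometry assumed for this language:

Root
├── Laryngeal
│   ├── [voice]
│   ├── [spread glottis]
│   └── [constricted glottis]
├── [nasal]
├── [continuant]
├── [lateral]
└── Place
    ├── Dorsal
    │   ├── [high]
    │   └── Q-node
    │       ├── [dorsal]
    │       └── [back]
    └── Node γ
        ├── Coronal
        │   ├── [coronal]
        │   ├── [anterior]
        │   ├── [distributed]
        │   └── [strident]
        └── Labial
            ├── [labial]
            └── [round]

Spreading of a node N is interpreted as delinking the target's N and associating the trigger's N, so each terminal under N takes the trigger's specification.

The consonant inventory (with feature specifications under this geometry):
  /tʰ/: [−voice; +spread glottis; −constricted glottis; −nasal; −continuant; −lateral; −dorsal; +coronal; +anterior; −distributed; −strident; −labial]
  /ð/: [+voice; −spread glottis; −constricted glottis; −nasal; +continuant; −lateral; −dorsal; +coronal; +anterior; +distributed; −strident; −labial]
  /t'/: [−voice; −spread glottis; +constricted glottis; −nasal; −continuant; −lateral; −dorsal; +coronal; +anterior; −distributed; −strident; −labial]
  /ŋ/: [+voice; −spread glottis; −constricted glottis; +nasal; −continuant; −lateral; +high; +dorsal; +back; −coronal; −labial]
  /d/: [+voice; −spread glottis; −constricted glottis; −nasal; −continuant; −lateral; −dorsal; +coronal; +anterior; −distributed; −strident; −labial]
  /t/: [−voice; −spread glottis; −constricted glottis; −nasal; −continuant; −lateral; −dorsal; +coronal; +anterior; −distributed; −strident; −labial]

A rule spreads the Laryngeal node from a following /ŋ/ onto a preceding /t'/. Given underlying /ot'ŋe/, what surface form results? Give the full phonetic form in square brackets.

Terminals under Laryngeal in this geometry: [voice], [spread glottis], [constricted glottis].
After delinking /t'/'s Laryngeal and linking /ŋ/'s, the affected terminals become [+voice], [−spread glottis], [−constricted glottis]; [nasal], [continuant], [lateral], … (outside Laryngeal) are retained from /t'/.
The resulting bundle matches /d/ in the inventory; substituting it for /t'/ gives [odŋe].

[odŋe]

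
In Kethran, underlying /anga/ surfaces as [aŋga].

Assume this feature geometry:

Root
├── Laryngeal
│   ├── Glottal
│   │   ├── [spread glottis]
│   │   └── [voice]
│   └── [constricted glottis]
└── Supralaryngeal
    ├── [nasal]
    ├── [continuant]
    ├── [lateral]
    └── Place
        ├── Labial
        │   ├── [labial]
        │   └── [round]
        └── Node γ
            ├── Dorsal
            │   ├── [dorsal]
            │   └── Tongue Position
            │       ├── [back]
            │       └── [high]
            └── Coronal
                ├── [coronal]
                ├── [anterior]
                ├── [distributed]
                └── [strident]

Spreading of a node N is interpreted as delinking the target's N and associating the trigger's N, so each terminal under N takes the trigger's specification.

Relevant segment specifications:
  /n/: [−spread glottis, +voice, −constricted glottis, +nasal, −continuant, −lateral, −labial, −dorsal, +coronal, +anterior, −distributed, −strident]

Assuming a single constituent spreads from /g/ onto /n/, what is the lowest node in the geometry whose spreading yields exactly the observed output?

Node γ

/n/ and [ŋ] differ in [coronal], [anterior], [distributed], [strident], [dorsal], [high], [back]; every other specified feature is identical.
In this geometry the lowest node dominating all of them is Node γ: every daughter of Node γ dominates only a proper subset, so no lower node suffices.
Spreading Node γ from /g/ overwrites each of those terminals with /g/'s values, yielding exactly [ŋ].
[nasal] stays as in /n/ although /g/ differs there, so no node dominating it spread; among the remaining candidates Node γ is the lowest that derives the output.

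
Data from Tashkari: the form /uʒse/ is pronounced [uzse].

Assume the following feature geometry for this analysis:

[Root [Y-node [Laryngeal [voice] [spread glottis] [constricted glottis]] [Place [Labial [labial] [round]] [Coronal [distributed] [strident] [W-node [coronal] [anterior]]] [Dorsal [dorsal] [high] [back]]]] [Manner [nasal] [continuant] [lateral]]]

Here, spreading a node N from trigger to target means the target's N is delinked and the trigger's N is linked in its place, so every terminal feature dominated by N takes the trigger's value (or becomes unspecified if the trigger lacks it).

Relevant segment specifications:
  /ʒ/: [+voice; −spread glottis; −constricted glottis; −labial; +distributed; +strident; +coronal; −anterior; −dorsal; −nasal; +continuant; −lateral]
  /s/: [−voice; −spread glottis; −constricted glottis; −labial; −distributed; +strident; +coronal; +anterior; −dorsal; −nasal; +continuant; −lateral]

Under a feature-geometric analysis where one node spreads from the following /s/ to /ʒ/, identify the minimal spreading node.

Coronal

Comparing /ʒ/ with its surface form [z], the features that change are [anterior], [distributed].
These terminals are all dominated by Coronal, and no proper subconstituent of Coronal covers them all; Coronal is their lowest common ancestor.
If Coronal spreads, every terminal under it takes /s/'s value, producing [z] as observed.
[voice], a feature on which the two segments disagree outside Coronal, is unchanged — nothing dominating it spread, and Coronal is the minimal sufficient constituent.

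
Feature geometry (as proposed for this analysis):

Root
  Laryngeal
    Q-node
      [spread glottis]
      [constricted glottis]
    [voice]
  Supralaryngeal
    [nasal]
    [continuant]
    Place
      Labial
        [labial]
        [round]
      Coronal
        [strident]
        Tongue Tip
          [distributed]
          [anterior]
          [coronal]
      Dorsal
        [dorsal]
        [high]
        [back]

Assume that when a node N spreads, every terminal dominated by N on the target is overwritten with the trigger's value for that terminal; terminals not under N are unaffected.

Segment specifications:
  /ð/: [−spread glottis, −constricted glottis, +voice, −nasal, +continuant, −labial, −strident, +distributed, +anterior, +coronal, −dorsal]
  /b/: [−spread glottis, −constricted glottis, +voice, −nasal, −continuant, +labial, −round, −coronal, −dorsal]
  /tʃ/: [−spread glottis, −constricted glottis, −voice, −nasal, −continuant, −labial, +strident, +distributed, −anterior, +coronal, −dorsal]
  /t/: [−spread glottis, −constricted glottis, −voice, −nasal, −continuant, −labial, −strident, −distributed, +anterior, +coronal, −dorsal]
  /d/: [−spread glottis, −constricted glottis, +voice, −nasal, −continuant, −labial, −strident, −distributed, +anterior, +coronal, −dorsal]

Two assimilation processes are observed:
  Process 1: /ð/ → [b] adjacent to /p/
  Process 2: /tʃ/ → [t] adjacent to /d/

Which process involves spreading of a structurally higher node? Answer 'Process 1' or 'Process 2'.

Process 1: the features that change are [continuant], [labial], [round], [coronal], [anterior], [distributed], [strident]; the minimal node is Supralaryngeal (depth 1).
Process 2: the features that change are [anterior], [distributed], [strident]; the minimal node is Coronal (depth 3).
Depth 1 < depth 3; Process 1 involves the structurally higher constituent Supralaryngeal.

Process 1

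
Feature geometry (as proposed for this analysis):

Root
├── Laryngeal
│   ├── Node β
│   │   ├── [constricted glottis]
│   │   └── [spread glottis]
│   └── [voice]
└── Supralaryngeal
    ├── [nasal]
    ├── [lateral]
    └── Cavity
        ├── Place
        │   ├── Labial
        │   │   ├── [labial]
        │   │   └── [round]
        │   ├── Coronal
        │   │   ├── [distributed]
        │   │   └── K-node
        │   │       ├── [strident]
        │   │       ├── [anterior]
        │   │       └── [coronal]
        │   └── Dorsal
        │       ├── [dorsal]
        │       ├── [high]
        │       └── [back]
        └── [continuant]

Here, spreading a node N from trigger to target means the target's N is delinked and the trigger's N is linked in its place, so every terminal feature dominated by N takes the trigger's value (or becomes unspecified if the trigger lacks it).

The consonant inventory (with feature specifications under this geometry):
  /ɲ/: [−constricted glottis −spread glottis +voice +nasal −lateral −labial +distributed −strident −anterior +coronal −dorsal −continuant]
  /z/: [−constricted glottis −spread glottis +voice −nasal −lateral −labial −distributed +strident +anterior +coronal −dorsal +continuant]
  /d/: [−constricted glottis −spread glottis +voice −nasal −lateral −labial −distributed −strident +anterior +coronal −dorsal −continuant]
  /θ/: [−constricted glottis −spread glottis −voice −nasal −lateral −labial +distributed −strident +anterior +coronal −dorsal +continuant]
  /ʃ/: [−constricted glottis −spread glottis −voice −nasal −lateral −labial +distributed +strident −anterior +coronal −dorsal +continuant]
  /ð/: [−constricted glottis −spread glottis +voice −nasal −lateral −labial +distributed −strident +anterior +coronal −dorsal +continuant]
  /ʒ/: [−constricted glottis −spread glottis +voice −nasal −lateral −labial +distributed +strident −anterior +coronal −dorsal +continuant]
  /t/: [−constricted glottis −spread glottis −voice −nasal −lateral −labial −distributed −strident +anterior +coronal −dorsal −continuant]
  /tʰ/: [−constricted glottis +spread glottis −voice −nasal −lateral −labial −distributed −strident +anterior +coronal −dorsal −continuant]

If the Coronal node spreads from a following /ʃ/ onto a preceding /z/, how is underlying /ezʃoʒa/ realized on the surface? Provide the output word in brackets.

Coronal immediately or transitively dominates [distributed], [strident], [anterior], [coronal].
After delinking /z/'s Coronal and linking /ʃ/'s, the affected terminals become [+distributed], [+strident], [−anterior], [+coronal]; [constricted glottis], [spread glottis], [voice], … (outside Coronal) are retained from /z/.
The resulting bundle matches /ʒ/ in the inventory; substituting it for /z/ gives [eʒʃoʒa].

[eʒʃoʒa]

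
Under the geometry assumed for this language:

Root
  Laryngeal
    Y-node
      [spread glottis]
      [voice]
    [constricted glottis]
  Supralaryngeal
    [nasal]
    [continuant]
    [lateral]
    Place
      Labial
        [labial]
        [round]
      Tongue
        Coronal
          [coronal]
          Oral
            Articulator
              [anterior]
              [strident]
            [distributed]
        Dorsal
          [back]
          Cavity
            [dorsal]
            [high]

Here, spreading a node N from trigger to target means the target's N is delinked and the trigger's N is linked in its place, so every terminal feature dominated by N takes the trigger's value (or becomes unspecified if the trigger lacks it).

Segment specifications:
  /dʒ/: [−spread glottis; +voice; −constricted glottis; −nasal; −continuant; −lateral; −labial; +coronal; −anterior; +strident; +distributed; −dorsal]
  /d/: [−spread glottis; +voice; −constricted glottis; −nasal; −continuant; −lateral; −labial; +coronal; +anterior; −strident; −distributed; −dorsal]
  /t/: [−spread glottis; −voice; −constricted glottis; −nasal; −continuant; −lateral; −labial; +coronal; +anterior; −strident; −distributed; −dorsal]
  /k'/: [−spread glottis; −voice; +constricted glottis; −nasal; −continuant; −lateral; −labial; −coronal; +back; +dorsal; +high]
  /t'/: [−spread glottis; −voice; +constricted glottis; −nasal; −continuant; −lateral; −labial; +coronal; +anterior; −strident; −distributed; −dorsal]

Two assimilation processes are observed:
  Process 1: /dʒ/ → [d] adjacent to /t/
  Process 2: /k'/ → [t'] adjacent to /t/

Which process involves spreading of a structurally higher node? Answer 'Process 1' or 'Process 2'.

Process 2

Process 1: the features that change are [anterior], [distributed], [strident]; the minimal node is Oral (depth 5).
Process 2 alters [coronal], [anterior], [distributed], [strident], [dorsal], [high], [back]; the lowest common ancestor is Tongue (depth 3 from Root).
Depth 3 < depth 5; Process 2 involves the structurally higher constituent Tongue.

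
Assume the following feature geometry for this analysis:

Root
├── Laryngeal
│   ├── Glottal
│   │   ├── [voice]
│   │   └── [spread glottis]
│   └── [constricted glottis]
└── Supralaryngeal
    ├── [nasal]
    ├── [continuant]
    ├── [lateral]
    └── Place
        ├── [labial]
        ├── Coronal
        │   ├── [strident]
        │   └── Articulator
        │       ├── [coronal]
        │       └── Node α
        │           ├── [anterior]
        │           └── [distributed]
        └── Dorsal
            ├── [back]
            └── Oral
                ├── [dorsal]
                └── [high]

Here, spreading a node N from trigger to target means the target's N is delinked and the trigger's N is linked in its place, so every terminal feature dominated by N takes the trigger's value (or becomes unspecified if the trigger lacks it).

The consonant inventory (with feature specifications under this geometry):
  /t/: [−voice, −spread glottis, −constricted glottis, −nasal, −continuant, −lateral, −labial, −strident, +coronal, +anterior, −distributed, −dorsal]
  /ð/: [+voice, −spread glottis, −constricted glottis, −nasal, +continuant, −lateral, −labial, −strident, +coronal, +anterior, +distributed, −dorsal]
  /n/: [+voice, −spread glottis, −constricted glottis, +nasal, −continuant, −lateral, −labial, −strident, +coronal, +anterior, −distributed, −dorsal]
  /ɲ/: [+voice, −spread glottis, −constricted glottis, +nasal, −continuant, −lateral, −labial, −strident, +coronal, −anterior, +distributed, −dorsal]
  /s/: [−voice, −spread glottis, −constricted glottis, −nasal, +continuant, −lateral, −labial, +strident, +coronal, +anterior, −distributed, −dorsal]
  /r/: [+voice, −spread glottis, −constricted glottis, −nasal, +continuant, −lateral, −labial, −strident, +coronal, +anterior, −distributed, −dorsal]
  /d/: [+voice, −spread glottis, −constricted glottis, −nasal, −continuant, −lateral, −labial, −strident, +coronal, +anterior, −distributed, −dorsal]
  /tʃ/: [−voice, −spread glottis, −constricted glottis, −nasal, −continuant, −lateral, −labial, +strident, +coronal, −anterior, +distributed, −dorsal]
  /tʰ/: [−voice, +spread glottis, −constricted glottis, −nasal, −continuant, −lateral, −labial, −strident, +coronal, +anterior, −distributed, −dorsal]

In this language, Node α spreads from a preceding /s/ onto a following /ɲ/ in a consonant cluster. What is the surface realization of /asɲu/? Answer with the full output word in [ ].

[asnu]

Node α immediately or transitively dominates [anterior], [distributed].
The target acquires /s/'s values for everything under Node α — [+anterior], [−distributed] — while keeping its own [voice], [spread glottis], [constricted glottis], ….
Among the inventory, only /n/ has exactly this specification, giving the surface form [asnu].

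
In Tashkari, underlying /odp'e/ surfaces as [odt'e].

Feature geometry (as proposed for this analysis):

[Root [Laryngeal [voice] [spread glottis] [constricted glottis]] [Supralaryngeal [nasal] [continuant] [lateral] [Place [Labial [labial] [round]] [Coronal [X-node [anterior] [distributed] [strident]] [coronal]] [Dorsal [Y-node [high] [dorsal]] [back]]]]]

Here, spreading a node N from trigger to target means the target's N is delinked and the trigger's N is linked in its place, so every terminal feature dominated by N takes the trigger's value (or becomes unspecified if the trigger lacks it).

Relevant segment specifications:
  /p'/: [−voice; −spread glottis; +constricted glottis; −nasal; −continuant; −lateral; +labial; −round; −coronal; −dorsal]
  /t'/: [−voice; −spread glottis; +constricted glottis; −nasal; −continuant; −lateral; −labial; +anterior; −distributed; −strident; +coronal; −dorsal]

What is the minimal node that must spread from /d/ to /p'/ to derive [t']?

Feature comparison: [labial], [round], [coronal], [anterior], [distributed], [strident] differ between /p'/ and [t']; the remaining terminals match.
The smallest constituent containing every changed terminal is Place — each of its daughters lacks at least one of the affected features.
Delinking /p'/'s Place and associating /d/'s Place gives precisely the feature bundle of [t'].
[constricted glottis], [voice] stay as in /p'/ although /d/ differs there, so no node dominating them spread; among the remaining candidates Place is the lowest that derives the output.

Place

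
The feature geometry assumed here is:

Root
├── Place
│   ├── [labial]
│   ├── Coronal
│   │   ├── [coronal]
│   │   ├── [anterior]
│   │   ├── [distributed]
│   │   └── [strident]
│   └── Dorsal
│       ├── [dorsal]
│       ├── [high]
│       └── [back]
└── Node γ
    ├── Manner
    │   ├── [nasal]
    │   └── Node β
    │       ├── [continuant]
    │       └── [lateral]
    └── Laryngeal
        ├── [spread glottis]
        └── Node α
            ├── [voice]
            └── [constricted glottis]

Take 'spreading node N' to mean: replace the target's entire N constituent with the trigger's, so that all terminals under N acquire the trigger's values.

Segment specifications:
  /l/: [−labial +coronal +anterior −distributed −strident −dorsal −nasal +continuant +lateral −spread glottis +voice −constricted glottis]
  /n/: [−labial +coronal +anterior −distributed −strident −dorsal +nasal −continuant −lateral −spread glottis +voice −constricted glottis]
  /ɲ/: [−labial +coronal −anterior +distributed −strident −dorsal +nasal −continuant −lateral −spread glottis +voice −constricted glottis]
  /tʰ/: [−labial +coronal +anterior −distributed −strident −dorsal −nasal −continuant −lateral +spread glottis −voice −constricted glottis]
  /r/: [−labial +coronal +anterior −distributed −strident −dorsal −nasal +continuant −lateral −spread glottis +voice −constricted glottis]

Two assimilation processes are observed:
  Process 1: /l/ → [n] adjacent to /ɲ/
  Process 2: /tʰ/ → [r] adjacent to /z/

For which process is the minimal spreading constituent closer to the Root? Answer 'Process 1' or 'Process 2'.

Process 2

Process 1 alters [nasal], [continuant], [lateral]; the lowest common ancestor is Manner (depth 2 from Root).
Process 2 alters [voice], [spread glottis], [continuant]; the lowest common ancestor is Node γ (depth 1 from Root).
Node γ is closer to Root than Manner, so Process 2 spreads the higher node.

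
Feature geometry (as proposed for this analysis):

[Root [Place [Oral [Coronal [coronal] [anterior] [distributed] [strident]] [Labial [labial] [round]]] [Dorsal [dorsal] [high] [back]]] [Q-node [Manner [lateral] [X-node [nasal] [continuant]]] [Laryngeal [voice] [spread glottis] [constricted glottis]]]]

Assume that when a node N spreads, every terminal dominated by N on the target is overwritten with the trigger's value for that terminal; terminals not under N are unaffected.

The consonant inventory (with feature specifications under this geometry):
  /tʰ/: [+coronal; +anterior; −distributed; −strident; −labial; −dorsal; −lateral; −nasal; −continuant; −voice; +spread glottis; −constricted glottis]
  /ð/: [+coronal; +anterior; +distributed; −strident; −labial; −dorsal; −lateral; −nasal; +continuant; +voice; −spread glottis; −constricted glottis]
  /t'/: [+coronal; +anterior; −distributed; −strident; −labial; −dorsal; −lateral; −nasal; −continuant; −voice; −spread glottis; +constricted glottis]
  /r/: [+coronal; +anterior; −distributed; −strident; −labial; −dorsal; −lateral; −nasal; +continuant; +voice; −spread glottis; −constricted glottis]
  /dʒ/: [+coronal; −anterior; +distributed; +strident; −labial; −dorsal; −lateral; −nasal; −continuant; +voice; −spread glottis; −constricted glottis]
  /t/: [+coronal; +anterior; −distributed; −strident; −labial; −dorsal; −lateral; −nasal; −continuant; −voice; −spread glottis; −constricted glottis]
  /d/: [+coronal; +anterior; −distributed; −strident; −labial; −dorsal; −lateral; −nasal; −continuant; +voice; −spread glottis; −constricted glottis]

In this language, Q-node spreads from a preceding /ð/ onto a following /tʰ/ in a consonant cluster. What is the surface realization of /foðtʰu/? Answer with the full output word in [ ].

[foðru]

Q-node immediately or transitively dominates [lateral], [nasal], [continuant], [voice], [spread glottis], [constricted glottis].
Spreading Q-node from /ð/ onto /tʰ/ replaces those values with /ð/'s: [−lateral], [−nasal], [+continuant], [+voice], [−spread glottis], [−constricted glottis]. Features outside Q-node ([coronal], [anterior], [distributed], …) stay as in /tʰ/.
This feature bundle is that of [r], so /foðtʰu/ surfaces as [foðru].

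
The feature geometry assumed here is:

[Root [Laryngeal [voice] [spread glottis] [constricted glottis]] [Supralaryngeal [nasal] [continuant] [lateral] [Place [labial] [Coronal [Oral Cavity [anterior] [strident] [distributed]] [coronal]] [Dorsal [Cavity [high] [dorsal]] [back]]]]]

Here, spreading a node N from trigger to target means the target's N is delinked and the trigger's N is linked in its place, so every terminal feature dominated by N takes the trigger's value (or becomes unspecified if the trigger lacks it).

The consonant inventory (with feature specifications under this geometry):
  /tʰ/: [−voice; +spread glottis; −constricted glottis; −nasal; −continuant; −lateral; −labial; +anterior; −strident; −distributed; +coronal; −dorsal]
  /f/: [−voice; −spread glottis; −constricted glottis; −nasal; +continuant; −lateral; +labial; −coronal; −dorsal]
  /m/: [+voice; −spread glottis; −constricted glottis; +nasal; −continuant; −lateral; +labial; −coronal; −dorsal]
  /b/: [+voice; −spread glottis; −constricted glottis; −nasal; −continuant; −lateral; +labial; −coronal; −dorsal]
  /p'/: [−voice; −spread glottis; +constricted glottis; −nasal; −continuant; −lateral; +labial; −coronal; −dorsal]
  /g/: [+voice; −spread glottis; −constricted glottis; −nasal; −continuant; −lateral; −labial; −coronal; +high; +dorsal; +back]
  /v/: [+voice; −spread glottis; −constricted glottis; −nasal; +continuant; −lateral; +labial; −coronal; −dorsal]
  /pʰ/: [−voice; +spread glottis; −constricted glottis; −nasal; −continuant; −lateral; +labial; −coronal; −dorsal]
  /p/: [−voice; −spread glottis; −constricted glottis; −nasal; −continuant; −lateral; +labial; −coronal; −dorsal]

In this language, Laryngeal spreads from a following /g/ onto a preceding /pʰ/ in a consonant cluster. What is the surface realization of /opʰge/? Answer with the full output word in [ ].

[obge]

Laryngeal immediately or transitively dominates [voice], [spread glottis], [constricted glottis].
The target acquires /g/'s values for everything under Laryngeal — [+voice], [−spread glottis], [−constricted glottis] — while keeping its own [nasal], [continuant], [lateral], ….
The resulting bundle matches /b/ in the inventory; substituting it for /pʰ/ gives [obge].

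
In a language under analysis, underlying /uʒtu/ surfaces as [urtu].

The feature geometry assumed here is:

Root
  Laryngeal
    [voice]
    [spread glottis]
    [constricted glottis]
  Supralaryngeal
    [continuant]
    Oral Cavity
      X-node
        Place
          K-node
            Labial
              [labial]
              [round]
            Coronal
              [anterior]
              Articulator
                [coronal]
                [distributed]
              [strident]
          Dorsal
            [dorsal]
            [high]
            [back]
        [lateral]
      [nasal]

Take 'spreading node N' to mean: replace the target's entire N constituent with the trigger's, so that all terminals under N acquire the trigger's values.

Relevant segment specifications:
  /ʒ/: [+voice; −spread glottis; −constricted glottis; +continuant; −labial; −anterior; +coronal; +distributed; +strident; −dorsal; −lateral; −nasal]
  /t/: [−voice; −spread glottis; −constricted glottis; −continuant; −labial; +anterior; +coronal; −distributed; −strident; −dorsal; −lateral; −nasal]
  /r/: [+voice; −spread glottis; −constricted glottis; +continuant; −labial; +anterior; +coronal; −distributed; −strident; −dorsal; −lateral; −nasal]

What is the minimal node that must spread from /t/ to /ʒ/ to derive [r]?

Feature comparison: [anterior], [distributed], [strident] differ between /ʒ/ and [r]; the remaining terminals match.
These terminals are all dominated by Coronal, and no proper subconstituent of Coronal covers them all; Coronal is their lowest common ancestor.
Spreading Coronal from /t/ overwrites each of those terminals with /t/'s values, yielding exactly [r].
Features on which the two segments disagree outside Coronal, such as [voice], [continuant], are unchanged — nothing dominating them spread, and Coronal is the minimal sufficient constituent.

Coronal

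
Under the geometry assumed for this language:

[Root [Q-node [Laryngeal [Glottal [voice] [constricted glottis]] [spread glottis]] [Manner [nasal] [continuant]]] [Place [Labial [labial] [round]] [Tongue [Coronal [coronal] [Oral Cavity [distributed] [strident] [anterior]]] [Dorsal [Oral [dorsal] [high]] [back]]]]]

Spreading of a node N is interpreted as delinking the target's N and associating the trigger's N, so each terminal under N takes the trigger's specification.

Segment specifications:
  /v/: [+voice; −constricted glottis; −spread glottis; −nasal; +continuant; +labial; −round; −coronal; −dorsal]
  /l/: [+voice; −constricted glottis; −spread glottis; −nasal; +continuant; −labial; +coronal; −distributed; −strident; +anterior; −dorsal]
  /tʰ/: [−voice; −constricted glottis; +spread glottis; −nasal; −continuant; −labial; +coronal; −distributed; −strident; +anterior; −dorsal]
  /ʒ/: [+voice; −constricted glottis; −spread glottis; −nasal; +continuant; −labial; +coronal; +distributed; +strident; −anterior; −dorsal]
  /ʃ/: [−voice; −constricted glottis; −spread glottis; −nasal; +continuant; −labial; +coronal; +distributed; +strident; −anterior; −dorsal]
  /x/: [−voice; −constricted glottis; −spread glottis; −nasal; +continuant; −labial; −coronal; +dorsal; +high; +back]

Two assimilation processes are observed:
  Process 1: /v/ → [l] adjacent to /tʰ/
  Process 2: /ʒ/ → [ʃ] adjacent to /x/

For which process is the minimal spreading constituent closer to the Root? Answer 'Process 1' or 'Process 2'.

In Process 1, [labial], [round], [coronal], [anterior], [distributed], [strident] change, so the minimal spreading node is Place at depth 1.
Process 2 alters [voice]; the lowest dominating node is [voice] (depth 4 from Root).
Place (depth 1) sits above [voice] (depth 4), making Process 1 the one with the higher spreading node.

Process 1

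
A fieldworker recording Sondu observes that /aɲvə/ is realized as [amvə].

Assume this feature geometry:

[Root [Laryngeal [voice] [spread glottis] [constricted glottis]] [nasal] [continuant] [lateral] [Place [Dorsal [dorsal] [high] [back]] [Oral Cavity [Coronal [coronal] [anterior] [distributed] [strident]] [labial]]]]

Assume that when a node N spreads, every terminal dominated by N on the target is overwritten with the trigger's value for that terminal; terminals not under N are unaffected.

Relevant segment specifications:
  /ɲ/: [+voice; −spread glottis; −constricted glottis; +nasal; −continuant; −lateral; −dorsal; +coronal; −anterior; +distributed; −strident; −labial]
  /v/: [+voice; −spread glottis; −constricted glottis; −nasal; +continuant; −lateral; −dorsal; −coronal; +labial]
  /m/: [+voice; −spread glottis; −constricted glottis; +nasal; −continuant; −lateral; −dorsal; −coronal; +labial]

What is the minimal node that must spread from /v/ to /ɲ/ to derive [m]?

Comparing /ɲ/ with its surface form [m], the features that change are [labial], [coronal], [anterior], [distributed], [strident].
These terminals are all dominated by Oral Cavity, and no proper subconstituent of Oral Cavity covers them all; Oral Cavity is their lowest common ancestor.
Spreading Oral Cavity from /v/ overwrites each of those terminals with /v/'s values, yielding exactly [m].
Features on which the two segments disagree outside Oral Cavity, such as [continuant], [nasal], are unchanged — nothing dominating them spread, and Oral Cavity is the minimal sufficient constituent.

Oral Cavity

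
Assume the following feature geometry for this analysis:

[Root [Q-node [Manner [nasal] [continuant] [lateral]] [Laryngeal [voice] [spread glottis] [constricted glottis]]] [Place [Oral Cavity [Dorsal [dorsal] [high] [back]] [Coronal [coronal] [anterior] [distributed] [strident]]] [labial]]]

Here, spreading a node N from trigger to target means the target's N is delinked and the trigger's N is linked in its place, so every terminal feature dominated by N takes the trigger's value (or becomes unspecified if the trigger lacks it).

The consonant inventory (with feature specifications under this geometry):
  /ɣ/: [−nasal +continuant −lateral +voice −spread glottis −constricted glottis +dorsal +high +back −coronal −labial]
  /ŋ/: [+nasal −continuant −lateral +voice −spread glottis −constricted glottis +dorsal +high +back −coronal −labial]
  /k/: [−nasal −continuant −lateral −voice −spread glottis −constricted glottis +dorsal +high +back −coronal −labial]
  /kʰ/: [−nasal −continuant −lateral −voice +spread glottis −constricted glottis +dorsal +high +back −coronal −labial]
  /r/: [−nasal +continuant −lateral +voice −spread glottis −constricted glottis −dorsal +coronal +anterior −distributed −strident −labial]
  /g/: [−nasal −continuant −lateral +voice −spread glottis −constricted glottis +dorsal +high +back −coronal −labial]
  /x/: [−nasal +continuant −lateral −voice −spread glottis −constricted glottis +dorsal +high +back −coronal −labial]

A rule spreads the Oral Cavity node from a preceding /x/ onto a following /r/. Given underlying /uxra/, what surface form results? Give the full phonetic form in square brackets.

[uxɣa]

Terminals under Oral Cavity in this geometry: [dorsal], [high], [back], [coronal], [anterior], [distributed], [strident].
The target acquires /x/'s values for everything under Oral Cavity — [+dorsal], [+high], [+back], [−coronal] — while keeping its own [nasal], [continuant], [lateral], ….
This feature bundle is that of [ɣ], so /uxra/ surfaces as [uxɣa].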